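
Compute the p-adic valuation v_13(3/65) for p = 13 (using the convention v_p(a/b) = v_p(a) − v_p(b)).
v_13(3/65) = -1

Factor powers of 13 from the numerator and denominator of the reduced fraction: 3 = 13^0 · 3 and 65 = 13^1 · 5. Apply v_p(a/b) = v_p(a) − v_p(b): v_13(3/65) = 0 − 1 = -1.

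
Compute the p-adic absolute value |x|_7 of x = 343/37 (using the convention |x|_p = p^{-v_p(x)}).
|343/37|_7 = 1/343

Step 1 — compute v_7(x) by factoring powers of 7 out of the numerator and denominator: v_7(343/37) = 3. Step 2 — apply |x|_p = p^{-v_p(x)} = 7^{-3} = 1/343.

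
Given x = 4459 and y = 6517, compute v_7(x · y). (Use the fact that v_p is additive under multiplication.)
v_7(29059303) = 6

v_p(x) = 3 (factor: 4459 = 7^3 · 13); v_p(y) = 3 (factor: 6517 = 7^3 · 19). Additivity: v_p(xy) = v_p(x) + v_p(y) = 3 + 3 = 6. (Direct check: xy = 29059303 = 7^6 · (247).)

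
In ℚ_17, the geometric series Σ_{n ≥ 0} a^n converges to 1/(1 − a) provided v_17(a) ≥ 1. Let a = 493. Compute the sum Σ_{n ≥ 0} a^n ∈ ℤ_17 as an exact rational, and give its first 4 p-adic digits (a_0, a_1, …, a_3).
Σ a^n = 1/(1 − a) = -1/492;  first 4 digits = (1, 12, 9, 9)

v_17(a) = 1 ≥ 1, so the series converges in ℤ_17 to 1/(1 − a) = 1/(1 − 493) = -1/492. Expand this rational in ℤ_17: compute digits iteratively via d_i = x_i mod 17, x_{i+1} = (x_i − d_i)/17. The first 4 digits are (1, 12, 9, 9).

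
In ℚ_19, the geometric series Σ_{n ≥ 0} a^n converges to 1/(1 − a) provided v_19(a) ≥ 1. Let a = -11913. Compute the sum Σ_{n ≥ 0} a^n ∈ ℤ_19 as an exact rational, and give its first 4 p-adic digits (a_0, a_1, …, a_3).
Σ a^n = 1/(1 − a) = 1/11914;  first 4 digits = (1, 0, 5, 17)

v_19(a) = 2 ≥ 1, so the series converges in ℤ_19 to 1/(1 − a) = 1/(1 − (-11913)) = 1/11914. Expand this rational in ℤ_19: compute digits iteratively via d_i = x_i mod 19, x_{i+1} = (x_i − d_i)/19. The first 4 digits are (1, 0, 5, 17).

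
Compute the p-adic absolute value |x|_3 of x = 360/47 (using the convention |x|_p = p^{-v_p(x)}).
|360/47|_3 = 1/9

Step 1 — compute v_3(x) by factoring powers of 3 out of the numerator and denominator: v_3(360/47) = 2. Step 2 — apply |x|_p = p^{-v_p(x)} = 3^{-2} = 1/9.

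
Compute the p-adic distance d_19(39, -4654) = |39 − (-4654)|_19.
d_19(39, -4654) = 1/361

Step 1 — x − y = 39 − (-4654) = 4693. Step 2 — v_19(4693) = 2 (factor: 4693 = (19^2 · 13); the sign does not affect v_p). Step 3 — |x − y|_19 = 19^{-2} = 1/361.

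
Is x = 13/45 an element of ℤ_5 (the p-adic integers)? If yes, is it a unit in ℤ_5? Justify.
x ∉ ℤ_5 (v_5(x) = -1 < 0)

ℤ_5 = {x ∈ ℚ_5 : v_5(x) ≥ 0} and ℤ_5^× = {x ∈ ℤ_5 : v_5(x) = 0}. Here v_5(13/45) = v_5(num) − v_5(den) = -1; compare against these criteria.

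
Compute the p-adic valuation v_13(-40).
v_13(-40) = 0

v_13(n) is the largest exponent k such that 13^k divides n. Factor out: -40 = -13^0 · 40. (Sign doesn't affect v_p.) So v_13(-40) = 0.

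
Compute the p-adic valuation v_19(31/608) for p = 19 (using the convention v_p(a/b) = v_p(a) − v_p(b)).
v_19(31/608) = -1

Factor powers of 19 from the numerator and denominator of the reduced fraction: 31 = 19^0 · 31 and 608 = 19^1 · 32. Apply v_p(a/b) = v_p(a) − v_p(b): v_19(31/608) = 0 − 1 = -1.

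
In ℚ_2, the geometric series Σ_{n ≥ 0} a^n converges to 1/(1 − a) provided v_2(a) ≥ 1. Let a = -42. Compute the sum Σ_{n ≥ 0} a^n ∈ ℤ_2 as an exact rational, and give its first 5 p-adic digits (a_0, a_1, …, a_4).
Σ a^n = 1/(1 − a) = 1/43;  first 5 digits = (1, 1, 0, 0, 0)

v_2(a) = 1 ≥ 1, so the series converges in ℤ_2 to 1/(1 − a) = 1/(1 − (-42)) = 1/43. Expand this rational in ℤ_2: compute digits iteratively via d_i = x_i mod 2, x_{i+1} = (x_i − d_i)/2. The first 5 digits are (1, 1, 0, 0, 0).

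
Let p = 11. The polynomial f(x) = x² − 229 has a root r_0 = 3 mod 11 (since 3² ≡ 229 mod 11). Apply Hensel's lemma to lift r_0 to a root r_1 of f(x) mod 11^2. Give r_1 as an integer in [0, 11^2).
r_1 = 80 (mod 121)

Hensel's recurrence: r_{i+1} = r_i − f(r_i)·(f′(r_i))^{-1} mod 11^{i+2}, with f′(x) = 2x. Iterate:
  r_0 = 3 (mod 11)
  r_1 = 80 (mod 121)
Final: r_1 = 80, and one checks f(r_1) ≡ 0 mod 11^2.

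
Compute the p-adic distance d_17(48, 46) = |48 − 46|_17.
d_17(48, 46) = 1

Step 1 — x − y = 48 − 46 = 2. Step 2 — v_17(2) = 0 (factor: 2 = (17^0 · 2); the sign does not affect v_p). Step 3 — |x − y|_17 = 17^{0} = 1.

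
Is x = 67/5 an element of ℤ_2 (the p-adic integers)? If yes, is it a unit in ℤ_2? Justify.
x ∈ ℤ_2^× (unit); v_2(x) = 0

ℤ_2 = {x ∈ ℚ_2 : v_2(x) ≥ 0} and ℤ_2^× = {x ∈ ℤ_2 : v_2(x) = 0}. Here v_2(67/5) = v_2(num) − v_2(den) = 0; compare against these criteria.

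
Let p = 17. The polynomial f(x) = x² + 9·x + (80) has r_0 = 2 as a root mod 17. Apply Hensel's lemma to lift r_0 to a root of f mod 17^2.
r_1 = 172 (mod 289)

Hensel: r_{i+1} = r_i − f(r_i)·(f′(r_i))^{-1} mod 17^{i+2}, f′(x) = 2x + 9. Iterate:
  r_0 = 2 (mod 17)
  r_1 = 172 (mod 289)
Final: r = 172 satisfies f(r) ≡ 0 mod 17^2.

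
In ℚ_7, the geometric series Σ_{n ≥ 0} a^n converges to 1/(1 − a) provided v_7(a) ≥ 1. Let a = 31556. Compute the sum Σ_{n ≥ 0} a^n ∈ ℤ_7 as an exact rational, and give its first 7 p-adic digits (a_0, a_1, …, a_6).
Σ a^n = 1/(1 − a) = -1/31555;  first 7 digits = (1, 0, 0, 1, 6, 1, 1)

v_7(a) = 3 ≥ 1, so the series converges in ℤ_7 to 1/(1 − a) = 1/(1 − 31556) = -1/31555. Expand this rational in ℤ_7: compute digits iteratively via d_i = x_i mod 7, x_{i+1} = (x_i − d_i)/7. The first 7 digits are (1, 0, 0, 1, 6, 1, 1).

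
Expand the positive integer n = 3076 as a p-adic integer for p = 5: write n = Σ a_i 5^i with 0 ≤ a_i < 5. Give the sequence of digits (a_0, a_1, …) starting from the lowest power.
(a_0, a_1, …) = (1, 0, 3, 4, 4)

Repeated division by 5 gives the digits low-to-high: 3076 = 1 + 3·5^2 + 4·5^3 + 4·5^4. Digit sequence: (1, 0, 3, 4, 4).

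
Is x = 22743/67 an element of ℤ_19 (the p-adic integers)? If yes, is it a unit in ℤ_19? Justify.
x ∈ ℤ_19 but not a unit; v_19(x) = 2 > 0

ℤ_19 = {x ∈ ℚ_19 : v_19(x) ≥ 0} and ℤ_19^× = {x ∈ ℤ_19 : v_19(x) = 0}. Here v_19(22743/67) = v_19(num) − v_19(den) = 2; compare against these criteria.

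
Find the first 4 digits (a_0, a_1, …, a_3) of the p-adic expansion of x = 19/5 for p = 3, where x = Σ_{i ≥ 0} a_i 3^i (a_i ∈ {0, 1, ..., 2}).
(a_0, …, a_3) = (2, 0, 2, 0)

v_3(19/5) = 0 (numerator and denominator both coprime to 3), so x ∈ ℤ_3^×. Compute digits iteratively via a_i = x_i mod 3, x_{i+1} = (x_i − a_i)/3, with x_0 = x:
  x_0 = 19/5;  a_0 = 2;  x_1 = (x_0 − 2)/3 = 3/5
  x_1 = 3/5;  a_1 = 0;  x_2 = (x_1 − 0)/3 = 1/5
  x_2 = 1/5;  a_2 = 2;  x_3 = (x_2 − 2)/3 = -3/5
  x_3 = -3/5;  a_3 = 0;  x_4 = (x_3 − 0)/3 = -1/5
Digits: (2, 0, 2, 0).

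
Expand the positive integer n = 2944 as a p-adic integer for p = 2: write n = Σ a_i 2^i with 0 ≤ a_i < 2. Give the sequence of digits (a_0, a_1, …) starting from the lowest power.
(a_0, a_1, …) = (0, 0, 0, 0, 0, 0, 0, 1, 1, 1, 0, 1)

Repeated division by 2 gives the digits low-to-high: 2944 = 1·2^7 + 1·2^8 + 1·2^9 + 1·2^11. Digit sequence: (0, 0, 0, 0, 0, 0, 0, 1, 1, 1, 0, 1).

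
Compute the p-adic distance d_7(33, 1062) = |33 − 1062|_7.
d_7(33, 1062) = 1/343

Step 1 — x − y = 33 − 1062 = -1029. Step 2 — v_7(-1029) = 3 (factor: -1029 = −(7^3 · 3); the sign does not affect v_p). Step 3 — |x − y|_7 = 7^{-3} = 1/343.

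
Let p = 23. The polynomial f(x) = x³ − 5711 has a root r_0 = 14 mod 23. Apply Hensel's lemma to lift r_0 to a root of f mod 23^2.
r_1 = 405 (mod 529)

Hensel: r_{i+1} = r_i − f(r_i)/f′(r_i) mod 23^{i+2}, where f′(x) = 3x². Iterate:
  r_0 = 14 (mod 23)
  r_1 = 405 (mod 529)
Final: r = 405 with f(r) ≡ 0 mod 23^2.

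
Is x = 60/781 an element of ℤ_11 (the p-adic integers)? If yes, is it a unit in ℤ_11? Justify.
x ∉ ℤ_11 (v_11(x) = -1 < 0)

ℤ_11 = {x ∈ ℚ_11 : v_11(x) ≥ 0} and ℤ_11^× = {x ∈ ℤ_11 : v_11(x) = 0}. Here v_11(60/781) = v_11(num) − v_11(den) = -1; compare against these criteria.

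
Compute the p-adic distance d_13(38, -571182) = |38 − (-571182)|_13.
d_13(38, -571182) = 1/28561

Step 1 — x − y = 38 − (-571182) = 571220. Step 2 — v_13(571220) = 4 (factor: 571220 = (13^4 · 20); the sign does not affect v_p). Step 3 — |x − y|_13 = 13^{-4} = 1/28561.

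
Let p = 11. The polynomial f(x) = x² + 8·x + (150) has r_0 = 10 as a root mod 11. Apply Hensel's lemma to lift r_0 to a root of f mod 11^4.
r_3 = 12297 (mod 14641)

Hensel: r_{i+1} = r_i − f(r_i)·(f′(r_i))^{-1} mod 11^{i+2}, f′(x) = 2x + 8. Iterate:
  r_0 = 10 (mod 11)
  r_1 = 76 (mod 121)
  r_2 = 318 (mod 1331)
  r_3 = 12297 (mod 14641)
Final: r = 12297 satisfies f(r) ≡ 0 mod 11^4.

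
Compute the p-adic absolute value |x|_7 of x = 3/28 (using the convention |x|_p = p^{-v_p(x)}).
|3/28|_7 = 7

Step 1 — compute v_7(x) by factoring powers of 7 out of the numerator and denominator: v_7(3/28) = -1. Step 2 — apply |x|_p = p^{-v_p(x)} = 7^{1} = 7.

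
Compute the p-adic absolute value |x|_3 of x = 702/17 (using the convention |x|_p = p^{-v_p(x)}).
|702/17|_3 = 1/27

Step 1 — compute v_3(x) by factoring powers of 3 out of the numerator and denominator: v_3(702/17) = 3. Step 2 — apply |x|_p = p^{-v_p(x)} = 3^{-3} = 1/27.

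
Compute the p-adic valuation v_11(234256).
v_11(234256) = 4

v_11(n) is the largest exponent k such that 11^k divides n. Factor out: 234256 = 11^4 · 16. (Sign doesn't affect v_p.) So v_11(234256) = 4.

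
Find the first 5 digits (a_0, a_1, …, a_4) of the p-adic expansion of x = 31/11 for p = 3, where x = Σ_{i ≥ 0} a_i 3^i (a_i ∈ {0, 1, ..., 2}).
(a_0, …, a_4) = (2, 0, 2, 1, 0)

v_3(31/11) = 0 (numerator and denominator both coprime to 3), so x ∈ ℤ_3^×. Compute digits iteratively via a_i = x_i mod 3, x_{i+1} = (x_i − a_i)/3, with x_0 = x:
  x_0 = 31/11;  a_0 = 2;  x_1 = (x_0 − 2)/3 = 3/11
  x_1 = 3/11;  a_1 = 0;  x_2 = (x_1 − 0)/3 = 1/11
  x_2 = 1/11;  a_2 = 2;  x_3 = (x_2 − 2)/3 = -7/11
  x_3 = -7/11;  a_3 = 1;  x_4 = (x_3 − 1)/3 = -6/11
  x_4 = -6/11;  a_4 = 0;  x_5 = (x_4 − 0)/3 = -2/11
Digits: (2, 0, 2, 1, 0).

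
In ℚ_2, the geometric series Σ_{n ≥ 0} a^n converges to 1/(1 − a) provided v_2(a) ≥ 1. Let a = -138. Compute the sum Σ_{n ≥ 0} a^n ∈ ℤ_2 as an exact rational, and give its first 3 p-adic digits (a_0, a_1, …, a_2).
Σ a^n = 1/(1 − a) = 1/139;  first 3 digits = (1, 1, 0)

v_2(a) = 1 ≥ 1, so the series converges in ℤ_2 to 1/(1 − a) = 1/(1 − (-138)) = 1/139. Expand this rational in ℤ_2: compute digits iteratively via d_i = x_i mod 2, x_{i+1} = (x_i − d_i)/2. The first 3 digits are (1, 1, 0).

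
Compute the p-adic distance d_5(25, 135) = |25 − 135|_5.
d_5(25, 135) = 1/5

Step 1 — x − y = 25 − 135 = -110. Step 2 — v_5(-110) = 1 (factor: -110 = −(5^1 · 22); the sign does not affect v_p). Step 3 — |x − y|_5 = 5^{-1} = 1/5.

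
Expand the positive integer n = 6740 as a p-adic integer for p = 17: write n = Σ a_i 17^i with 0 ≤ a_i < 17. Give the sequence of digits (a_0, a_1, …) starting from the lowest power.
(a_0, a_1, …) = (8, 5, 6, 1)

Repeated division by 17 gives the digits low-to-high: 6740 = 8 + 5·17^1 + 6·17^2 + 1·17^3. Digit sequence: (8, 5, 6, 1).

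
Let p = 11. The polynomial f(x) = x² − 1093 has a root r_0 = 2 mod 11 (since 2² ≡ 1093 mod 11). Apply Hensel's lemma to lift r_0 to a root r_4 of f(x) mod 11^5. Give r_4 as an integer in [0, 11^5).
r_4 = 69819 (mod 161051)

Hensel's recurrence: r_{i+1} = r_i − f(r_i)·(f′(r_i))^{-1} mod 11^{i+2}, with f′(x) = 2x. Iterate:
  r_0 = 2 (mod 11)
  r_1 = 2 (mod 121)
  r_2 = 607 (mod 1331)
  r_3 = 11255 (mod 14641)
  r_4 = 69819 (mod 161051)
Final: r_4 = 69819, and one checks f(r_4) ≡ 0 mod 11^5.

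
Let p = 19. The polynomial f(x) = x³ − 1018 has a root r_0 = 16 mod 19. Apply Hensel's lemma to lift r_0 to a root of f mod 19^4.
r_3 = 112534 (mod 130321)

Hensel: r_{i+1} = r_i − f(r_i)/f′(r_i) mod 19^{i+2}, where f′(x) = 3x². Iterate:
  r_0 = 16 (mod 19)
  r_1 = 263 (mod 361)
  r_2 = 2790 (mod 6859)
  r_3 = 112534 (mod 130321)
Final: r = 112534 with f(r) ≡ 0 mod 19^4.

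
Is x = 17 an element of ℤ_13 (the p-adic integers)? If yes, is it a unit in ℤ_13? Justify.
x ∈ ℤ_13^× (unit); v_13(x) = 0

ℤ_13 = {x ∈ ℚ_13 : v_13(x) ≥ 0} and ℤ_13^× = {x ∈ ℤ_13 : v_13(x) = 0}. Here v_13(17) = v_13(num) − v_13(den) = 0; compare against these criteria.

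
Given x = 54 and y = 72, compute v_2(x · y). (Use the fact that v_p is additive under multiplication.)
v_2(3888) = 4

v_p(x) = 1 (factor: 54 = 2^1 · 27); v_p(y) = 3 (factor: 72 = 2^3 · 9). Additivity: v_p(xy) = v_p(x) + v_p(y) = 1 + 3 = 4. (Direct check: xy = 3888 = 2^4 · (243).)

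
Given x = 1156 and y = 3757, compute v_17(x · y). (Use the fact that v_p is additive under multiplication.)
v_17(4343092) = 4

v_p(x) = 2 (factor: 1156 = 17^2 · 4); v_p(y) = 2 (factor: 3757 = 17^2 · 13). Additivity: v_p(xy) = v_p(x) + v_p(y) = 2 + 2 = 4. (Direct check: xy = 4343092 = 17^4 · (52).)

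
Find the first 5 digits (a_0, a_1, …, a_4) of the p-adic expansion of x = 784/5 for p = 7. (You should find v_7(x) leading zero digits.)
(a_0, …, a_4) = (0, 0, 6, 1, 4)

v_7(784/5) = 2, so a_0 = ... = a_1 = 0. Factor out: x = 7^2 · u with u = 16/5 a unit in ℤ_7. Expand u iteratively via a_{v+i} = u_i mod 7, u_{i+1} = (u_i − a_{v+i})/7:
  u_0 = 16/5;  a_2 = 6;  u_1 = (u_0 − 6)/7 = -2/5
  u_1 = -2/5;  a_3 = 1;  u_2 = (u_1 − 1)/7 = -1/5
  u_2 = -1/5;  a_4 = 4;  u_3 = (u_2 − 4)/7 = -3/5
Digits: (0, 0, 6, 1, 4).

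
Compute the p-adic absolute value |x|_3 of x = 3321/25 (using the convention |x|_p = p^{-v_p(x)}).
|3321/25|_3 = 1/81

Step 1 — compute v_3(x) by factoring powers of 3 out of the numerator and denominator: v_3(3321/25) = 4. Step 2 — apply |x|_p = p^{-v_p(x)} = 3^{-4} = 1/81.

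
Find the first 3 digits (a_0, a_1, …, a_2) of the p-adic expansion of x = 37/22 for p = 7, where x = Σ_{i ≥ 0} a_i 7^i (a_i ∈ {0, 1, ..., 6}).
(a_0, …, a_2) = (2, 6, 2)

v_7(37/22) = 0 (numerator and denominator both coprime to 7), so x ∈ ℤ_7^×. Compute digits iteratively via a_i = x_i mod 7, x_{i+1} = (x_i − a_i)/7, with x_0 = x:
  x_0 = 37/22;  a_0 = 2;  x_1 = (x_0 − 2)/7 = -1/22
  x_1 = -1/22;  a_1 = 6;  x_2 = (x_1 − 6)/7 = -19/22
  x_2 = -19/22;  a_2 = 2;  x_3 = (x_2 − 2)/7 = -9/22
Digits: (2, 6, 2).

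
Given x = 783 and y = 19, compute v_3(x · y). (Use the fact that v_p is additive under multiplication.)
v_3(14877) = 3

v_p(x) = 3 (factor: 783 = 3^3 · 29); v_p(y) = 0 (factor: 19 = 3^0 · 19). Additivity: v_p(xy) = v_p(x) + v_p(y) = 3 + 0 = 3. (Direct check: xy = 14877 = 3^3 · (551).)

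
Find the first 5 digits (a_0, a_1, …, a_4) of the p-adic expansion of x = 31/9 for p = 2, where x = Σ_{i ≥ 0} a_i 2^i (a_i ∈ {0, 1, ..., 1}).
(a_0, …, a_4) = (1, 1, 1, 0, 0)

v_2(31/9) = 0 (numerator and denominator both coprime to 2), so x ∈ ℤ_2^×. Compute digits iteratively via a_i = x_i mod 2, x_{i+1} = (x_i − a_i)/2, with x_0 = x:
  x_0 = 31/9;  a_0 = 1;  x_1 = (x_0 − 1)/2 = 11/9
  x_1 = 11/9;  a_1 = 1;  x_2 = (x_1 − 1)/2 = 1/9
  x_2 = 1/9;  a_2 = 1;  x_3 = (x_2 − 1)/2 = -4/9
  x_3 = -4/9;  a_3 = 0;  x_4 = (x_3 − 0)/2 = -2/9
  x_4 = -2/9;  a_4 = 0;  x_5 = (x_4 − 0)/2 = -1/9
Digits: (1, 1, 1, 0, 0).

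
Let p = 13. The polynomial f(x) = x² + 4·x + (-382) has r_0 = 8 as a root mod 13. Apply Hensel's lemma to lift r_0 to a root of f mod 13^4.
r_3 = 9368 (mod 28561)

Hensel: r_{i+1} = r_i − f(r_i)·(f′(r_i))^{-1} mod 13^{i+2}, f′(x) = 2x + 4. Iterate:
  r_0 = 8 (mod 13)
  r_1 = 73 (mod 169)
  r_2 = 580 (mod 2197)
  r_3 = 9368 (mod 28561)
Final: r = 9368 satisfies f(r) ≡ 0 mod 13^4.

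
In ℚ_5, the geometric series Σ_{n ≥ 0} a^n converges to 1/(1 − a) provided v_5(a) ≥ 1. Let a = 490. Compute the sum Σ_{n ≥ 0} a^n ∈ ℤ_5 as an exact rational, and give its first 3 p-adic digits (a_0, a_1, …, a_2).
Σ a^n = 1/(1 − a) = -1/489;  first 3 digits = (1, 3, 3)

v_5(a) = 1 ≥ 1, so the series converges in ℤ_5 to 1/(1 − a) = 1/(1 − 490) = -1/489. Expand this rational in ℤ_5: compute digits iteratively via d_i = x_i mod 5, x_{i+1} = (x_i − d_i)/5. The first 3 digits are (1, 3, 3).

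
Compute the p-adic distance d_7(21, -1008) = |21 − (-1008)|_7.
d_7(21, -1008) = 1/343

Step 1 — x − y = 21 − (-1008) = 1029. Step 2 — v_7(1029) = 3 (factor: 1029 = (7^3 · 3); the sign does not affect v_p). Step 3 — |x − y|_7 = 7^{-3} = 1/343.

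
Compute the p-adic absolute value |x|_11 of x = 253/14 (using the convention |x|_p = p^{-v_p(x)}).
|253/14|_11 = 1/11

Step 1 — compute v_11(x) by factoring powers of 11 out of the numerator and denominator: v_11(253/14) = 1. Step 2 — apply |x|_p = p^{-v_p(x)} = 11^{-1} = 1/11.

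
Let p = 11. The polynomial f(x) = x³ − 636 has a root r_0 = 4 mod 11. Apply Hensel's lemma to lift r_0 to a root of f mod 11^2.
r_1 = 26 (mod 121)

Hensel: r_{i+1} = r_i − f(r_i)/f′(r_i) mod 11^{i+2}, where f′(x) = 3x². Iterate:
  r_0 = 4 (mod 11)
  r_1 = 26 (mod 121)
Final: r = 26 with f(r) ≡ 0 mod 11^2.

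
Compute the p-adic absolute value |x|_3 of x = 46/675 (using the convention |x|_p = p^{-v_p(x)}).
|46/675|_3 = 27

Step 1 — compute v_3(x) by factoring powers of 3 out of the numerator and denominator: v_3(46/675) = -3. Step 2 — apply |x|_p = p^{-v_p(x)} = 3^{3} = 27.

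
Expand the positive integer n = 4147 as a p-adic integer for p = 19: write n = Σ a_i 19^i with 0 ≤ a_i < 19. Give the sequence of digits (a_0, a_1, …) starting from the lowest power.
(a_0, a_1, …) = (5, 9, 11)

Repeated division by 19 gives the digits low-to-high: 4147 = 5 + 9·19^1 + 11·19^2. Digit sequence: (5, 9, 11).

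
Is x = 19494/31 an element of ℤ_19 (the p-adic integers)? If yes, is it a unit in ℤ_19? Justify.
x ∈ ℤ_19 but not a unit; v_19(x) = 2 > 0

ℤ_19 = {x ∈ ℚ_19 : v_19(x) ≥ 0} and ℤ_19^× = {x ∈ ℤ_19 : v_19(x) = 0}. Here v_19(19494/31) = v_19(num) − v_19(den) = 2; compare against these criteria.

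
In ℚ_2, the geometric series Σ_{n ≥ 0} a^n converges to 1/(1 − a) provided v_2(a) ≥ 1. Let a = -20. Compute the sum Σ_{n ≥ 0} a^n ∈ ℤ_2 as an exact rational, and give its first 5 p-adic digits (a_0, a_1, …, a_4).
Σ a^n = 1/(1 − a) = 1/21;  first 5 digits = (1, 0, 1, 1, 1)

v_2(a) = 2 ≥ 1, so the series converges in ℤ_2 to 1/(1 − a) = 1/(1 − (-20)) = 1/21. Expand this rational in ℤ_2: compute digits iteratively via d_i = x_i mod 2, x_{i+1} = (x_i − d_i)/2. The first 5 digits are (1, 0, 1, 1, 1).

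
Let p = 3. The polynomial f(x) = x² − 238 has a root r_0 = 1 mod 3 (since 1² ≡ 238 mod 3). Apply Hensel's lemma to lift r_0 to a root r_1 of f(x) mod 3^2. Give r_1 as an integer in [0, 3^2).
r_1 = 7 (mod 9)

Hensel's recurrence: r_{i+1} = r_i − f(r_i)·(f′(r_i))^{-1} mod 3^{i+2}, with f′(x) = 2x. Iterate:
  r_0 = 1 (mod 3)
  r_1 = 7 (mod 9)
Final: r_1 = 7, and one checks f(r_1) ≡ 0 mod 3^2.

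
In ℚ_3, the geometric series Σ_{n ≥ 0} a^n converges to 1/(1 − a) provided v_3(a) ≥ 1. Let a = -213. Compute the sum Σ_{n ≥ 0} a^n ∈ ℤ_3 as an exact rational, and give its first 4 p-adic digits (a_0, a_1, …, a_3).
Σ a^n = 1/(1 − a) = 1/214;  first 4 digits = (1, 1, 1, 2)

v_3(a) = 1 ≥ 1, so the series converges in ℤ_3 to 1/(1 − a) = 1/(1 − (-213)) = 1/214. Expand this rational in ℤ_3: compute digits iteratively via d_i = x_i mod 3, x_{i+1} = (x_i − d_i)/3. The first 4 digits are (1, 1, 1, 2).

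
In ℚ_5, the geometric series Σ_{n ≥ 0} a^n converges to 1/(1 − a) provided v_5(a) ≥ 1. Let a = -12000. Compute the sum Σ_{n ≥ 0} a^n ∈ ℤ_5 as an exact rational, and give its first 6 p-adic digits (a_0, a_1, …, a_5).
Σ a^n = 1/(1 − a) = 1/12001;  first 6 digits = (1, 0, 0, 4, 0, 1)

v_5(a) = 3 ≥ 1, so the series converges in ℤ_5 to 1/(1 − a) = 1/(1 − (-12000)) = 1/12001. Expand this rational in ℤ_5: compute digits iteratively via d_i = x_i mod 5, x_{i+1} = (x_i − d_i)/5. The first 6 digits are (1, 0, 0, 4, 0, 1).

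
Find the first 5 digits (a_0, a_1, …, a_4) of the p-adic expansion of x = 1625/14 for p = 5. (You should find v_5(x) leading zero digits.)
(a_0, …, a_4) = (0, 0, 0, 2, 3)

v_5(1625/14) = 3, so a_0 = ... = a_2 = 0. Factor out: x = 5^3 · u with u = 13/14 a unit in ℤ_5. Expand u iteratively via a_{v+i} = u_i mod 5, u_{i+1} = (u_i − a_{v+i})/5:
  u_0 = 13/14;  a_3 = 2;  u_1 = (u_0 − 2)/5 = -3/14
  u_1 = -3/14;  a_4 = 3;  u_2 = (u_1 − 3)/5 = -9/14
Digits: (0, 0, 0, 2, 3).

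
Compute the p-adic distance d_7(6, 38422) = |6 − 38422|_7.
d_7(6, 38422) = 1/2401

Step 1 — x − y = 6 − 38422 = -38416. Step 2 — v_7(-38416) = 4 (factor: -38416 = −(7^4 · 16); the sign does not affect v_p). Step 3 — |x − y|_7 = 7^{-4} = 1/2401.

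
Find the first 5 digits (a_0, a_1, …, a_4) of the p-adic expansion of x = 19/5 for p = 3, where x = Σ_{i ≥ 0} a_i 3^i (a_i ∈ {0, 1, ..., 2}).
(a_0, …, a_4) = (2, 0, 2, 0, 1)

v_3(19/5) = 0 (numerator and denominator both coprime to 3), so x ∈ ℤ_3^×. Compute digits iteratively via a_i = x_i mod 3, x_{i+1} = (x_i − a_i)/3, with x_0 = x:
  x_0 = 19/5;  a_0 = 2;  x_1 = (x_0 − 2)/3 = 3/5
  x_1 = 3/5;  a_1 = 0;  x_2 = (x_1 − 0)/3 = 1/5
  x_2 = 1/5;  a_2 = 2;  x_3 = (x_2 − 2)/3 = -3/5
  x_3 = -3/5;  a_3 = 0;  x_4 = (x_3 − 0)/3 = -1/5
  x_4 = -1/5;  a_4 = 1;  x_5 = (x_4 − 1)/3 = -2/5
Digits: (2, 0, 2, 0, 1).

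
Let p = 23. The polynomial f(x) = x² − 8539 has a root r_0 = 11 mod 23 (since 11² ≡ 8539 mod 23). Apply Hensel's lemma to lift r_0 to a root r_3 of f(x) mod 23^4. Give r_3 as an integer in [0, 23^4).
r_3 = 225940 (mod 279841)

Hensel's recurrence: r_{i+1} = r_i − f(r_i)·(f′(r_i))^{-1} mod 23^{i+2}, with f′(x) = 2x. Iterate:
  r_0 = 11 (mod 23)
  r_1 = 57 (mod 529)
  r_2 = 6934 (mod 12167)
  r_3 = 225940 (mod 279841)
Final: r_3 = 225940, and one checks f(r_3) ≡ 0 mod 23^4.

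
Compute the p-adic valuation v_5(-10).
v_5(-10) = 1

v_5(n) is the largest exponent k such that 5^k divides n. Factor out: -10 = -5^1 · 2. (Sign doesn't affect v_p.) So v_5(-10) = 1.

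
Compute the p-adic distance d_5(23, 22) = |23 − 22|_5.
d_5(23, 22) = 1

Step 1 — x − y = 23 − 22 = 1. Step 2 — v_5(1) = 0 (factor: 1 = (5^0 · 1); the sign does not affect v_p). Step 3 — |x − y|_5 = 5^{0} = 1.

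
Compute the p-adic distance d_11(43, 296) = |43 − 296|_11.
d_11(43, 296) = 1/11

Step 1 — x − y = 43 − 296 = -253. Step 2 — v_11(-253) = 1 (factor: -253 = −(11^1 · 23); the sign does not affect v_p). Step 3 — |x − y|_11 = 11^{-1} = 1/11.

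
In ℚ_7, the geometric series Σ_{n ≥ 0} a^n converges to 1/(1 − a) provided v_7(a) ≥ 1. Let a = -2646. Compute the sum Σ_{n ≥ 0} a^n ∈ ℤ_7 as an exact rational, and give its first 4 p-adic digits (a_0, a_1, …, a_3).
Σ a^n = 1/(1 − a) = 1/2647;  first 4 digits = (1, 0, 2, 6)

v_7(a) = 2 ≥ 1, so the series converges in ℤ_7 to 1/(1 − a) = 1/(1 − (-2646)) = 1/2647. Expand this rational in ℤ_7: compute digits iteratively via d_i = x_i mod 7, x_{i+1} = (x_i − d_i)/7. The first 4 digits are (1, 0, 2, 6).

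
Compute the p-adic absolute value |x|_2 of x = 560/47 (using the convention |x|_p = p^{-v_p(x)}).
|560/47|_2 = 1/16

Step 1 — compute v_2(x) by factoring powers of 2 out of the numerator and denominator: v_2(560/47) = 4. Step 2 — apply |x|_p = p^{-v_p(x)} = 2^{-4} = 1/16.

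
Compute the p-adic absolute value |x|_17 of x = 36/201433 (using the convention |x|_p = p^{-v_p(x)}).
|36/201433|_17 = 4913

Step 1 — compute v_17(x) by factoring powers of 17 out of the numerator and denominator: v_17(36/201433) = -3. Step 2 — apply |x|_p = p^{-v_p(x)} = 17^{3} = 4913.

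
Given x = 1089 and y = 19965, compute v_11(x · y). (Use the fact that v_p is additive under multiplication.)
v_11(21741885) = 5

v_p(x) = 2 (factor: 1089 = 11^2 · 9); v_p(y) = 3 (factor: 19965 = 11^3 · 15). Additivity: v_p(xy) = v_p(x) + v_p(y) = 2 + 3 = 5. (Direct check: xy = 21741885 = 11^5 · (135).)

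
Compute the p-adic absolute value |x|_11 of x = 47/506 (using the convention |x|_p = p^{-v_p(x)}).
|47/506|_11 = 11

Step 1 — compute v_11(x) by factoring powers of 11 out of the numerator and denominator: v_11(47/506) = -1. Step 2 — apply |x|_p = p^{-v_p(x)} = 11^{1} = 11.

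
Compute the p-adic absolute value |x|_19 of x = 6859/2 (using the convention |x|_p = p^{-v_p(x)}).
|6859/2|_19 = 1/6859

Step 1 — compute v_19(x) by factoring powers of 19 out of the numerator and denominator: v_19(6859/2) = 3. Step 2 — apply |x|_p = p^{-v_p(x)} = 19^{-3} = 1/6859.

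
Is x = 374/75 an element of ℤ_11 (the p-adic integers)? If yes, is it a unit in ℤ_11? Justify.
x ∈ ℤ_11 but not a unit; v_11(x) = 1 > 0

ℤ_11 = {x ∈ ℚ_11 : v_11(x) ≥ 0} and ℤ_11^× = {x ∈ ℤ_11 : v_11(x) = 0}. Here v_11(374/75) = v_11(num) − v_11(den) = 1; compare against these criteria.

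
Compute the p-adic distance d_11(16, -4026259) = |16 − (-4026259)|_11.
d_11(16, -4026259) = 1/161051

Step 1 — x − y = 16 − (-4026259) = 4026275. Step 2 — v_11(4026275) = 5 (factor: 4026275 = (11^5 · 25); the sign does not affect v_p). Step 3 — |x − y|_11 = 11^{-5} = 1/161051.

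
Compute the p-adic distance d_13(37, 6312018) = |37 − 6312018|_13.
d_13(37, 6312018) = 1/371293

Step 1 — x − y = 37 − 6312018 = -6311981. Step 2 — v_13(-6311981) = 5 (factor: -6311981 = −(13^5 · 17); the sign does not affect v_p). Step 3 — |x − y|_13 = 13^{-5} = 1/371293.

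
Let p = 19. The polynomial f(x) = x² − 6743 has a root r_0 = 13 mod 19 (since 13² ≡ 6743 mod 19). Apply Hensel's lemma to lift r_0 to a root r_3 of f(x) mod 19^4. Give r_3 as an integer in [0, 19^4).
r_3 = 123228 (mod 130321)

Hensel's recurrence: r_{i+1} = r_i − f(r_i)·(f′(r_i))^{-1} mod 19^{i+2}, with f′(x) = 2x. Iterate:
  r_0 = 13 (mod 19)
  r_1 = 127 (mod 361)
  r_2 = 6625 (mod 6859)
  r_3 = 123228 (mod 130321)
Final: r_3 = 123228, and one checks f(r_3) ≡ 0 mod 19^4.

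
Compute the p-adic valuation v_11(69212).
v_11(69212) = 3

v_11(n) is the largest exponent k such that 11^k divides n. Factor out: 69212 = 11^3 · 52. (Sign doesn't affect v_p.) So v_11(69212) = 3.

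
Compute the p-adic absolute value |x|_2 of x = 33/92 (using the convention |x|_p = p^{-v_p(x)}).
|33/92|_2 = 4

Step 1 — compute v_2(x) by factoring powers of 2 out of the numerator and denominator: v_2(33/92) = -2. Step 2 — apply |x|_p = p^{-v_p(x)} = 2^{2} = 4.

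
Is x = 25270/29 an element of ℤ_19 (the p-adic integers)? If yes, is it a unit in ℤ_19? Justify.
x ∈ ℤ_19 but not a unit; v_19(x) = 2 > 0

ℤ_19 = {x ∈ ℚ_19 : v_19(x) ≥ 0} and ℤ_19^× = {x ∈ ℤ_19 : v_19(x) = 0}. Here v_19(25270/29) = v_19(num) − v_19(den) = 2; compare against these criteria.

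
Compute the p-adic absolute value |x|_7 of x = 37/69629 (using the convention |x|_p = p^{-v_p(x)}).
|37/69629|_7 = 2401

Step 1 — compute v_7(x) by factoring powers of 7 out of the numerator and denominator: v_7(37/69629) = -4. Step 2 — apply |x|_p = p^{-v_p(x)} = 7^{4} = 2401.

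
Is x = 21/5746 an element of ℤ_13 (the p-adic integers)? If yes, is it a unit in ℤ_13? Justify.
x ∉ ℤ_13 (v_13(x) = -2 < 0)

ℤ_13 = {x ∈ ℚ_13 : v_13(x) ≥ 0} and ℤ_13^× = {x ∈ ℤ_13 : v_13(x) = 0}. Here v_13(21/5746) = v_13(num) − v_13(den) = -2; compare against these criteria.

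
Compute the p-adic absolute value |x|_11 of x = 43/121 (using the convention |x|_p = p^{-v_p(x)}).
|43/121|_11 = 121

Step 1 — compute v_11(x) by factoring powers of 11 out of the numerator and denominator: v_11(43/121) = -2. Step 2 — apply |x|_p = p^{-v_p(x)} = 11^{2} = 121.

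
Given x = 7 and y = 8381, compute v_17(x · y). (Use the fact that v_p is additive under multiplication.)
v_17(58667) = 2

v_p(x) = 0 (factor: 7 = 17^0 · 7); v_p(y) = 2 (factor: 8381 = 17^2 · 29). Additivity: v_p(xy) = v_p(x) + v_p(y) = 0 + 2 = 2. (Direct check: xy = 58667 = 17^2 · (203).)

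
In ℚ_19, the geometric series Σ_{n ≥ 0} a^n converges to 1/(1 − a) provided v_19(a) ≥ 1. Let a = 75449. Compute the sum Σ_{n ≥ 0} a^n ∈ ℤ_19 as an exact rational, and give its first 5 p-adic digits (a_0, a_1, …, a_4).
Σ a^n = 1/(1 − a) = -1/75448;  first 5 digits = (1, 0, 0, 11, 0)

v_19(a) = 3 ≥ 1, so the series converges in ℤ_19 to 1/(1 − a) = 1/(1 − 75449) = -1/75448. Expand this rational in ℤ_19: compute digits iteratively via d_i = x_i mod 19, x_{i+1} = (x_i − d_i)/19. The first 5 digits are (1, 0, 0, 11, 0).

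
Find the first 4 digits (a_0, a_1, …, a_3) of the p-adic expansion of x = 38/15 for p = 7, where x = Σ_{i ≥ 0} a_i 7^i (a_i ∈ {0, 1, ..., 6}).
(a_0, …, a_3) = (3, 6, 1, 3)

v_7(38/15) = 0 (numerator and denominator both coprime to 7), so x ∈ ℤ_7^×. Compute digits iteratively via a_i = x_i mod 7, x_{i+1} = (x_i − a_i)/7, with x_0 = x:
  x_0 = 38/15;  a_0 = 3;  x_1 = (x_0 − 3)/7 = -1/15
  x_1 = -1/15;  a_1 = 6;  x_2 = (x_1 − 6)/7 = -13/15
  x_2 = -13/15;  a_2 = 1;  x_3 = (x_2 − 1)/7 = -4/15
  x_3 = -4/15;  a_3 = 3;  x_4 = (x_3 − 3)/7 = -7/15
Digits: (3, 6, 1, 3).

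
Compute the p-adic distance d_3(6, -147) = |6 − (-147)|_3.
d_3(6, -147) = 1/9

Step 1 — x − y = 6 − (-147) = 153. Step 2 — v_3(153) = 2 (factor: 153 = (3^2 · 17); the sign does not affect v_p). Step 3 — |x − y|_3 = 3^{-2} = 1/9.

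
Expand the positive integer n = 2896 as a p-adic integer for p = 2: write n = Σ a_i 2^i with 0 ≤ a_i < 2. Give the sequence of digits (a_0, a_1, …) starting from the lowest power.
(a_0, a_1, …) = (0, 0, 0, 0, 1, 0, 1, 0, 1, 1, 0, 1)

Repeated division by 2 gives the digits low-to-high: 2896 = 1·2^4 + 1·2^6 + 1·2^8 + 1·2^9 + 1·2^11. Digit sequence: (0, 0, 0, 0, 1, 0, 1, 0, 1, 1, 0, 1).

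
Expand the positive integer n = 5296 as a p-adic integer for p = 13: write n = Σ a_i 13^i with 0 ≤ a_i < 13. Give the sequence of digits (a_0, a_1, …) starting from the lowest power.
(a_0, a_1, …) = (5, 4, 5, 2)

Repeated division by 13 gives the digits low-to-high: 5296 = 5 + 4·13^1 + 5·13^2 + 2·13^3. Digit sequence: (5, 4, 5, 2).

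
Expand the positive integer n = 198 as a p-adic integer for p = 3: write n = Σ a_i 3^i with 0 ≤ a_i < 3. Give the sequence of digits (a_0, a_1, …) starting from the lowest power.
(a_0, a_1, …) = (0, 0, 1, 1, 2)

Repeated division by 3 gives the digits low-to-high: 198 = 1·3^2 + 1·3^3 + 2·3^4. Digit sequence: (0, 0, 1, 1, 2).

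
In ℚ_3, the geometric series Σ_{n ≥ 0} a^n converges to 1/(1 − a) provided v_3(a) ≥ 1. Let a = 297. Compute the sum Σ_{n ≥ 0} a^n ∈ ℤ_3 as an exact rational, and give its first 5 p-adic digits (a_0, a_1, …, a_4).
Σ a^n = 1/(1 − a) = -1/296;  first 5 digits = (1, 0, 0, 2, 0)

v_3(a) = 3 ≥ 1, so the series converges in ℤ_3 to 1/(1 − a) = 1/(1 − 297) = -1/296. Expand this rational in ℤ_3: compute digits iteratively via d_i = x_i mod 3, x_{i+1} = (x_i − d_i)/3. The first 5 digits are (1, 0, 0, 2, 0).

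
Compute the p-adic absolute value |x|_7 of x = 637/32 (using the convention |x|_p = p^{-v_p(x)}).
|637/32|_7 = 1/49

Step 1 — compute v_7(x) by factoring powers of 7 out of the numerator and denominator: v_7(637/32) = 2. Step 2 — apply |x|_p = p^{-v_p(x)} = 7^{-2} = 1/49.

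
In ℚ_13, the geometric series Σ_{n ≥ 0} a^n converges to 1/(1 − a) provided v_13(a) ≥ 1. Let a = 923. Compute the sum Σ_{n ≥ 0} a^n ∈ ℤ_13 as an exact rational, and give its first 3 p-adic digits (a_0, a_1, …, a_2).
Σ a^n = 1/(1 − a) = -1/922;  first 3 digits = (1, 6, 2)

v_13(a) = 1 ≥ 1, so the series converges in ℤ_13 to 1/(1 − a) = 1/(1 − 923) = -1/922. Expand this rational in ℤ_13: compute digits iteratively via d_i = x_i mod 13, x_{i+1} = (x_i − d_i)/13. The first 3 digits are (1, 6, 2).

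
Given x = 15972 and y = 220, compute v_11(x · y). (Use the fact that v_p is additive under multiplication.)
v_11(3513840) = 4

v_p(x) = 3 (factor: 15972 = 11^3 · 12); v_p(y) = 1 (factor: 220 = 11^1 · 20). Additivity: v_p(xy) = v_p(x) + v_p(y) = 3 + 1 = 4. (Direct check: xy = 3513840 = 11^4 · (240).)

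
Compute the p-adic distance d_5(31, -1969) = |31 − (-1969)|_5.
d_5(31, -1969) = 1/125

Step 1 — x − y = 31 − (-1969) = 2000. Step 2 — v_5(2000) = 3 (factor: 2000 = (5^3 · 16); the sign does not affect v_p). Step 3 — |x − y|_5 = 5^{-3} = 1/125.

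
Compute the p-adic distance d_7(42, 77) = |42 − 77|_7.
d_7(42, 77) = 1/7

Step 1 — x − y = 42 − 77 = -35. Step 2 — v_7(-35) = 1 (factor: -35 = −(7^1 · 5); the sign does not affect v_p). Step 3 — |x − y|_7 = 7^{-1} = 1/7.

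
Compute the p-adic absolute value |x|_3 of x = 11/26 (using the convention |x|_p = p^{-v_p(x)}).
|11/26|_3 = 1

Step 1 — compute v_3(x) by factoring powers of 3 out of the numerator and denominator: v_3(11/26) = 0. Step 2 — apply |x|_p = p^{-v_p(x)} = 3^{0} = 1.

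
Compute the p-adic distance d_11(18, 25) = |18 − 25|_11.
d_11(18, 25) = 1

Step 1 — x − y = 18 − 25 = -7. Step 2 — v_11(-7) = 0 (factor: -7 = −(11^0 · 7); the sign does not affect v_p). Step 3 — |x − y|_11 = 11^{0} = 1.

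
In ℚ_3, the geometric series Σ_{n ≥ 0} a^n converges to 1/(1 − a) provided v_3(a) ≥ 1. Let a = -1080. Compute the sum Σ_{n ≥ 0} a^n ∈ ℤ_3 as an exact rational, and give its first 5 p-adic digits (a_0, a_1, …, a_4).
Σ a^n = 1/(1 − a) = 1/1081;  first 5 digits = (1, 0, 0, 2, 1)

v_3(a) = 3 ≥ 1, so the series converges in ℤ_3 to 1/(1 − a) = 1/(1 − (-1080)) = 1/1081. Expand this rational in ℤ_3: compute digits iteratively via d_i = x_i mod 3, x_{i+1} = (x_i − d_i)/3. The first 5 digits are (1, 0, 0, 2, 1).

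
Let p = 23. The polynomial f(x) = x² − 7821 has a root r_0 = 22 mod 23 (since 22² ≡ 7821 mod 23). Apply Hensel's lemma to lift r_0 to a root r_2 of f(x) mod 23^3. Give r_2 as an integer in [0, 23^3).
r_2 = 11430 (mod 12167)

Hensel's recurrence: r_{i+1} = r_i − f(r_i)·(f′(r_i))^{-1} mod 23^{i+2}, with f′(x) = 2x. Iterate:
  r_0 = 22 (mod 23)
  r_1 = 321 (mod 529)
  r_2 = 11430 (mod 12167)
Final: r_2 = 11430, and one checks f(r_2) ≡ 0 mod 23^3.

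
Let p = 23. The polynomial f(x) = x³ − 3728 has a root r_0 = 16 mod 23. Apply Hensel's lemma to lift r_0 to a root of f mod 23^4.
r_3 = 80677 (mod 279841)

Hensel: r_{i+1} = r_i − f(r_i)/f′(r_i) mod 23^{i+2}, where f′(x) = 3x². Iterate:
  r_0 = 16 (mod 23)
  r_1 = 269 (mod 529)
  r_2 = 7675 (mod 12167)
  r_3 = 80677 (mod 279841)
Final: r = 80677 with f(r) ≡ 0 mod 23^4.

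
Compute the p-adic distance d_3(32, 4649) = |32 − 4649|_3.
d_3(32, 4649) = 1/243

Step 1 — x − y = 32 − 4649 = -4617. Step 2 — v_3(-4617) = 5 (factor: -4617 = −(3^5 · 19); the sign does not affect v_p). Step 3 — |x − y|_3 = 3^{-5} = 1/243.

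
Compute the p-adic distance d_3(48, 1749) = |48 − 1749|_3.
d_3(48, 1749) = 1/243

Step 1 — x − y = 48 − 1749 = -1701. Step 2 — v_3(-1701) = 5 (factor: -1701 = −(3^5 · 7); the sign does not affect v_p). Step 3 — |x − y|_3 = 3^{-5} = 1/243.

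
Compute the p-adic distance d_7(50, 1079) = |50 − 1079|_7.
d_7(50, 1079) = 1/343

Step 1 — x − y = 50 − 1079 = -1029. Step 2 — v_7(-1029) = 3 (factor: -1029 = −(7^3 · 3); the sign does not affect v_p). Step 3 — |x − y|_7 = 7^{-3} = 1/343.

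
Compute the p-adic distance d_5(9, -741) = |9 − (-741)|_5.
d_5(9, -741) = 1/125

Step 1 — x − y = 9 − (-741) = 750. Step 2 — v_5(750) = 3 (factor: 750 = (5^3 · 6); the sign does not affect v_p). Step 3 — |x − y|_5 = 5^{-3} = 1/125.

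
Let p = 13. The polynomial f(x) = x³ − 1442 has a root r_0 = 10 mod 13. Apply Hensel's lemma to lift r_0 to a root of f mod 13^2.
r_1 = 114 (mod 169)

Hensel: r_{i+1} = r_i − f(r_i)/f′(r_i) mod 13^{i+2}, where f′(x) = 3x². Iterate:
  r_0 = 10 (mod 13)
  r_1 = 114 (mod 169)
Final: r = 114 with f(r) ≡ 0 mod 13^2.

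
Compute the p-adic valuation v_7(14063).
v_7(14063) = 3

v_7(n) is the largest exponent k such that 7^k divides n. Factor out: 14063 = 7^3 · 41. (Sign doesn't affect v_p.) So v_7(14063) = 3.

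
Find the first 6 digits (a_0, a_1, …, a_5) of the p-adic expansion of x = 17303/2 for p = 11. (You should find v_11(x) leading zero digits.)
(a_0, …, a_5) = (0, 0, 0, 1, 6, 5)

v_11(17303/2) = 3, so a_0 = ... = a_2 = 0. Factor out: x = 11^3 · u with u = 13/2 a unit in ℤ_11. Expand u iteratively via a_{v+i} = u_i mod 11, u_{i+1} = (u_i − a_{v+i})/11:
  u_0 = 13/2;  a_3 = 1;  u_1 = (u_0 − 1)/11 = 1/2
  u_1 = 1/2;  a_4 = 6;  u_2 = (u_1 − 6)/11 = -1/2
  u_2 = -1/2;  a_5 = 5;  u_3 = (u_2 − 5)/11 = -1/2
Digits: (0, 0, 0, 1, 6, 5).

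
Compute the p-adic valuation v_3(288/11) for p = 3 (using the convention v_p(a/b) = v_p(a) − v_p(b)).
v_3(288/11) = 2

Factor powers of 3 from the numerator and denominator of the reduced fraction: 288 = 3^2 · 32 and 11 = 3^0 · 11. Apply v_p(a/b) = v_p(a) − v_p(b): v_3(288/11) = 2 − 0 = 2.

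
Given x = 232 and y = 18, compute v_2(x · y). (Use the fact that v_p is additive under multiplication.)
v_2(4176) = 4

v_p(x) = 3 (factor: 232 = 2^3 · 29); v_p(y) = 1 (factor: 18 = 2^1 · 9). Additivity: v_p(xy) = v_p(x) + v_p(y) = 3 + 1 = 4. (Direct check: xy = 4176 = 2^4 · (261).)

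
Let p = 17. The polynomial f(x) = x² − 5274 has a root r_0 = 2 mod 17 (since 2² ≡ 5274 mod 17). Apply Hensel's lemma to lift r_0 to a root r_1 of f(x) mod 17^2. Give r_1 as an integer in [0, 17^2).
r_1 = 19 (mod 289)

Hensel's recurrence: r_{i+1} = r_i − f(r_i)·(f′(r_i))^{-1} mod 17^{i+2}, with f′(x) = 2x. Iterate:
  r_0 = 2 (mod 17)
  r_1 = 19 (mod 289)
Final: r_1 = 19, and one checks f(r_1) ≡ 0 mod 17^2.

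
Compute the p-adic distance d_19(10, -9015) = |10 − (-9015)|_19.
d_19(10, -9015) = 1/361

Step 1 — x − y = 10 − (-9015) = 9025. Step 2 — v_19(9025) = 2 (factor: 9025 = (19^2 · 25); the sign does not affect v_p). Step 3 — |x − y|_19 = 19^{-2} = 1/361.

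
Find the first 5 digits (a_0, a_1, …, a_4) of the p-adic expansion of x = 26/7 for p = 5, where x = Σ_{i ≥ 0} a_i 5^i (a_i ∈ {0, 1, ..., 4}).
(a_0, …, a_4) = (3, 3, 3, 0, 2)

v_5(26/7) = 0 (numerator and denominator both coprime to 5), so x ∈ ℤ_5^×. Compute digits iteratively via a_i = x_i mod 5, x_{i+1} = (x_i − a_i)/5, with x_0 = x:
  x_0 = 26/7;  a_0 = 3;  x_1 = (x_0 − 3)/5 = 1/7
  x_1 = 1/7;  a_1 = 3;  x_2 = (x_1 − 3)/5 = -4/7
  x_2 = -4/7;  a_2 = 3;  x_3 = (x_2 − 3)/5 = -5/7
  x_3 = -5/7;  a_3 = 0;  x_4 = (x_3 − 0)/5 = -1/7
  x_4 = -1/7;  a_4 = 2;  x_5 = (x_4 − 2)/5 = -3/7
Digits: (3, 3, 3, 0, 2).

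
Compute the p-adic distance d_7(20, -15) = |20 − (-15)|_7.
d_7(20, -15) = 1/7

Step 1 — x − y = 20 − (-15) = 35. Step 2 — v_7(35) = 1 (factor: 35 = (7^1 · 5); the sign does not affect v_p). Step 3 — |x − y|_7 = 7^{-1} = 1/7.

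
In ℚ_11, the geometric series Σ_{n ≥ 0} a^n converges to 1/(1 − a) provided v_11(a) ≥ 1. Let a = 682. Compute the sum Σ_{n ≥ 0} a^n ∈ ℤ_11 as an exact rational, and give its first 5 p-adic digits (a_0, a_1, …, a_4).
Σ a^n = 1/(1 − a) = -1/681;  first 5 digits = (1, 7, 10, 10, 8)

v_11(a) = 1 ≥ 1, so the series converges in ℤ_11 to 1/(1 − a) = 1/(1 − 682) = -1/681. Expand this rational in ℤ_11: compute digits iteratively via d_i = x_i mod 11, x_{i+1} = (x_i − d_i)/11. The first 5 digits are (1, 7, 10, 10, 8).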